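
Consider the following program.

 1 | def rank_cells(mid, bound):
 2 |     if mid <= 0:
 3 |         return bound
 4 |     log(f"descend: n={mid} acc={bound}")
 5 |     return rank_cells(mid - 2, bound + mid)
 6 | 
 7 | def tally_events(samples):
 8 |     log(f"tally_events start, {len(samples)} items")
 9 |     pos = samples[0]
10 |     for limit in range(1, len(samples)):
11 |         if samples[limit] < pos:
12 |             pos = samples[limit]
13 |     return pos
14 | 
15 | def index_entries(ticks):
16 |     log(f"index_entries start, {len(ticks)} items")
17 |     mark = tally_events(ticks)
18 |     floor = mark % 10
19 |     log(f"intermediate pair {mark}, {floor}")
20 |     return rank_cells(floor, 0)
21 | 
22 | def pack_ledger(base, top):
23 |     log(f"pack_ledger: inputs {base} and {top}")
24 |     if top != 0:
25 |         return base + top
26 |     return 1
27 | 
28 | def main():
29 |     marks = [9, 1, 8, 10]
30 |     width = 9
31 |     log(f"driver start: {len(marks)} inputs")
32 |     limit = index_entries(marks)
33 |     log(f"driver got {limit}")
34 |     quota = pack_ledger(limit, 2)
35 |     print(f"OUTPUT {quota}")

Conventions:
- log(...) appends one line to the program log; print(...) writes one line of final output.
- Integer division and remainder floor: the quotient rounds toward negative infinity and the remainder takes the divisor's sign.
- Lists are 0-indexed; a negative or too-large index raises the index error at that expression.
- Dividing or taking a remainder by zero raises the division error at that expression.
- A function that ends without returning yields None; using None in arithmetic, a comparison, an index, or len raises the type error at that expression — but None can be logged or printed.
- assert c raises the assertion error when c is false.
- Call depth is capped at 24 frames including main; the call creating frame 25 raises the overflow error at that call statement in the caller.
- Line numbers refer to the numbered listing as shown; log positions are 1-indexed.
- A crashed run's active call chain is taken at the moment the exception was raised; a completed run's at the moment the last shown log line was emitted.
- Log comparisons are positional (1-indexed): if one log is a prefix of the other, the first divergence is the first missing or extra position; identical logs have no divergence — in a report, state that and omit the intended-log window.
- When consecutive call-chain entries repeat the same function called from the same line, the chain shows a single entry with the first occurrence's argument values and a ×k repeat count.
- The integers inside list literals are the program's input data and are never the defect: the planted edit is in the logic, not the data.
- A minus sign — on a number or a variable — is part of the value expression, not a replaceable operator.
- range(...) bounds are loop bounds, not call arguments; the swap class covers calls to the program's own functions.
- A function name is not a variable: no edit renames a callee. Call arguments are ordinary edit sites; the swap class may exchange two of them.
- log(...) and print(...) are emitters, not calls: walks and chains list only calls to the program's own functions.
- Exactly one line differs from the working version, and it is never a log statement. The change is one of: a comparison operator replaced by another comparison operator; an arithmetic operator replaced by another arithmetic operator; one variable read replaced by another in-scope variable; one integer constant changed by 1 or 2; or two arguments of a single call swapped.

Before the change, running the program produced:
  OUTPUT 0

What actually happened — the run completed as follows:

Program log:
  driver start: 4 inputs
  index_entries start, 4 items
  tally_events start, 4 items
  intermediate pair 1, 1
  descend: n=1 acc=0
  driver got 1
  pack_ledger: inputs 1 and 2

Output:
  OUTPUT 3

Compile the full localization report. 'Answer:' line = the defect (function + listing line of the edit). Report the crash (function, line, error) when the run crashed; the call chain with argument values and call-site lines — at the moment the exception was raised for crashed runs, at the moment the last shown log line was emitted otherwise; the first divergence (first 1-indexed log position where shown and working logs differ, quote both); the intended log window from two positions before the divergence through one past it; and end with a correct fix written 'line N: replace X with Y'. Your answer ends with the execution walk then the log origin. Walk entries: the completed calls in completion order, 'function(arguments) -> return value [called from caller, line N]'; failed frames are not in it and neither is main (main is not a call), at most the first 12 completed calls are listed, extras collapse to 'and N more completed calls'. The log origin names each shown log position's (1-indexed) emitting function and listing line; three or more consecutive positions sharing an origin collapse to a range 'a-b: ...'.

Answer: the defect is in pack_ledger at line 25.
Core observation: The two runs log identically and part ways only at the printed values.
Call chain: main -> pack_ledger(1, 2) (called at line 34).
First divergence: there is none — every log position agrees.
Execution walk:
  tally_events([9, 1, 8, 10]) -> 1  [called from index_entries, line 17]
  rank_cells(-1, 1) -> 1  [called from rank_cells, line 5]
  rank_cells(1, 0) -> 1  [called from index_entries, line 20]
  index_entries([9, 1, 8, 10]) -> 1  [called from main, line 32]
  pack_ledger(1, 2) -> 3  [called from main, line 34]
Log origin:
  1: emitted by main (line 31)
  2: emitted by index_entries (line 16)
  3: emitted by tally_events (line 8)
  4: emitted by index_entries (line 19)
  5: emitted by rank_cells (line 4)
  6: emitted by main (line 33)
  7: emitted by pack_ledger (line 23)
A correct fix: line 25: replace `+` with `//`.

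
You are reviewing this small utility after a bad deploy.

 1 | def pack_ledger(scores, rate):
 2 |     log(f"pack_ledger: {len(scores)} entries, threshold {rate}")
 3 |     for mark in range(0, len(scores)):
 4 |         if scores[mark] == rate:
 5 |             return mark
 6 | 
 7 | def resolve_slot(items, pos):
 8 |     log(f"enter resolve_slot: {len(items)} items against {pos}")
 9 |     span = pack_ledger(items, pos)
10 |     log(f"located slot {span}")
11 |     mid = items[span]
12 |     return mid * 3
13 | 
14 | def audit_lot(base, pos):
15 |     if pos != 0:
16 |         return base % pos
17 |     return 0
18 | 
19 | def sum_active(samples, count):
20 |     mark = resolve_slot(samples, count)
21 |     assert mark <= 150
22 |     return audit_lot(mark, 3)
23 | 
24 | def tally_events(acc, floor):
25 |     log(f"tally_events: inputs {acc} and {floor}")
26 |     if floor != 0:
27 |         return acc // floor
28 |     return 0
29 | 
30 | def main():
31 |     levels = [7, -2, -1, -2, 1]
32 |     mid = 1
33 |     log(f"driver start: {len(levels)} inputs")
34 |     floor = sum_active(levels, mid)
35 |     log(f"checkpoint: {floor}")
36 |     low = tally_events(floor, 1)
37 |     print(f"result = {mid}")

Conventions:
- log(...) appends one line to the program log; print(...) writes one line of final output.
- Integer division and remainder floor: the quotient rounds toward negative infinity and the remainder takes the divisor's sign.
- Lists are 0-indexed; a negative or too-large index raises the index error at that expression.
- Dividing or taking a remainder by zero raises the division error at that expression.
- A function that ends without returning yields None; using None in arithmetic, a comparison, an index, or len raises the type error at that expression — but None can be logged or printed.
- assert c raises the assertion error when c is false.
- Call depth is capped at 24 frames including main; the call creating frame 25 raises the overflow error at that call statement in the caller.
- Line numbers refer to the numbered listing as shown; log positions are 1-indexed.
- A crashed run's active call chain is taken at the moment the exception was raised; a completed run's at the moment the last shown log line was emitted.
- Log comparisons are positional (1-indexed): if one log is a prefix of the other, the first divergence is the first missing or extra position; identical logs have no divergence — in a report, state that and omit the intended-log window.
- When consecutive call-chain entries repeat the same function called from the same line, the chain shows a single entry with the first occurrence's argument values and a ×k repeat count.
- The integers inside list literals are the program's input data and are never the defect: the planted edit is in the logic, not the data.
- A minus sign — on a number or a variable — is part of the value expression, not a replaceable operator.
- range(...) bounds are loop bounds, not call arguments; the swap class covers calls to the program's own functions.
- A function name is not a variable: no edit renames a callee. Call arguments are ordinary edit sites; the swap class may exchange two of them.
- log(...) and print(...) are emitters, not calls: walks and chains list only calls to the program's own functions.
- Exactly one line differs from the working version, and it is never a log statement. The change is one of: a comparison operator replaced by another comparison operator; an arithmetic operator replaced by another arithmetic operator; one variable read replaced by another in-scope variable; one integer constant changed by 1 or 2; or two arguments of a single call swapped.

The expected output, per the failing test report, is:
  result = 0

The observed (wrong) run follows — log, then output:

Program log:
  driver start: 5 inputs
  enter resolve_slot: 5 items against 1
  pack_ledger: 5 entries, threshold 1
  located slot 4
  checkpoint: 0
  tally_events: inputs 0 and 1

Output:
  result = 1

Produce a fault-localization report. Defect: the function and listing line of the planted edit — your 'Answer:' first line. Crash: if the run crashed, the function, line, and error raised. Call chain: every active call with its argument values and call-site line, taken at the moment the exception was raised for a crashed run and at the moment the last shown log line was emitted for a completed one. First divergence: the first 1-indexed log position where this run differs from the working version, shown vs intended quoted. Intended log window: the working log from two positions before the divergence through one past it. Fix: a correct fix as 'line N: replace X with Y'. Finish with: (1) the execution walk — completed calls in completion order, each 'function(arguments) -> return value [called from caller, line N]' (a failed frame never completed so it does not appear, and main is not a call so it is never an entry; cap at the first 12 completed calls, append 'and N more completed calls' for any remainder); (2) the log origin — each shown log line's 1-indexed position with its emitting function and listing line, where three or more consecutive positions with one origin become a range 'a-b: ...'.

Answer: the defect is in main at line 37.
Key observation: Nothing in the log betrays the bug — only the output does.
Call chain: main -> tally_events(0, 1) (called at line 36).
First divergence: none — the logs agree in full.
Execution walk:
  pack_ledger([7, -2, -1, -2, 1], 1) -> 4  [called from resolve_slot, line 9]
  resolve_slot([7, -2, -1, -2, 1], 1) -> 3  [called from sum_active, line 20]
  audit_lot(3, 3) -> 0  [called from sum_active, line 22]
  sum_active([7, -2, -1, -2, 1], 1) -> 0  [called from main, line 34]
  tally_events(0, 1) -> 0  [called from main, line 36]
Log line origins:
  1: emitted by main (line 33)
  2: emitted by resolve_slot (line 8)
  3: emitted by pack_ledger (line 2)
  4: emitted by resolve_slot (line 10)
  5: emitted by main (line 35)
  6: emitted by tally_events (line 25)
A correct fix: line 37: replace `mid` with `low`.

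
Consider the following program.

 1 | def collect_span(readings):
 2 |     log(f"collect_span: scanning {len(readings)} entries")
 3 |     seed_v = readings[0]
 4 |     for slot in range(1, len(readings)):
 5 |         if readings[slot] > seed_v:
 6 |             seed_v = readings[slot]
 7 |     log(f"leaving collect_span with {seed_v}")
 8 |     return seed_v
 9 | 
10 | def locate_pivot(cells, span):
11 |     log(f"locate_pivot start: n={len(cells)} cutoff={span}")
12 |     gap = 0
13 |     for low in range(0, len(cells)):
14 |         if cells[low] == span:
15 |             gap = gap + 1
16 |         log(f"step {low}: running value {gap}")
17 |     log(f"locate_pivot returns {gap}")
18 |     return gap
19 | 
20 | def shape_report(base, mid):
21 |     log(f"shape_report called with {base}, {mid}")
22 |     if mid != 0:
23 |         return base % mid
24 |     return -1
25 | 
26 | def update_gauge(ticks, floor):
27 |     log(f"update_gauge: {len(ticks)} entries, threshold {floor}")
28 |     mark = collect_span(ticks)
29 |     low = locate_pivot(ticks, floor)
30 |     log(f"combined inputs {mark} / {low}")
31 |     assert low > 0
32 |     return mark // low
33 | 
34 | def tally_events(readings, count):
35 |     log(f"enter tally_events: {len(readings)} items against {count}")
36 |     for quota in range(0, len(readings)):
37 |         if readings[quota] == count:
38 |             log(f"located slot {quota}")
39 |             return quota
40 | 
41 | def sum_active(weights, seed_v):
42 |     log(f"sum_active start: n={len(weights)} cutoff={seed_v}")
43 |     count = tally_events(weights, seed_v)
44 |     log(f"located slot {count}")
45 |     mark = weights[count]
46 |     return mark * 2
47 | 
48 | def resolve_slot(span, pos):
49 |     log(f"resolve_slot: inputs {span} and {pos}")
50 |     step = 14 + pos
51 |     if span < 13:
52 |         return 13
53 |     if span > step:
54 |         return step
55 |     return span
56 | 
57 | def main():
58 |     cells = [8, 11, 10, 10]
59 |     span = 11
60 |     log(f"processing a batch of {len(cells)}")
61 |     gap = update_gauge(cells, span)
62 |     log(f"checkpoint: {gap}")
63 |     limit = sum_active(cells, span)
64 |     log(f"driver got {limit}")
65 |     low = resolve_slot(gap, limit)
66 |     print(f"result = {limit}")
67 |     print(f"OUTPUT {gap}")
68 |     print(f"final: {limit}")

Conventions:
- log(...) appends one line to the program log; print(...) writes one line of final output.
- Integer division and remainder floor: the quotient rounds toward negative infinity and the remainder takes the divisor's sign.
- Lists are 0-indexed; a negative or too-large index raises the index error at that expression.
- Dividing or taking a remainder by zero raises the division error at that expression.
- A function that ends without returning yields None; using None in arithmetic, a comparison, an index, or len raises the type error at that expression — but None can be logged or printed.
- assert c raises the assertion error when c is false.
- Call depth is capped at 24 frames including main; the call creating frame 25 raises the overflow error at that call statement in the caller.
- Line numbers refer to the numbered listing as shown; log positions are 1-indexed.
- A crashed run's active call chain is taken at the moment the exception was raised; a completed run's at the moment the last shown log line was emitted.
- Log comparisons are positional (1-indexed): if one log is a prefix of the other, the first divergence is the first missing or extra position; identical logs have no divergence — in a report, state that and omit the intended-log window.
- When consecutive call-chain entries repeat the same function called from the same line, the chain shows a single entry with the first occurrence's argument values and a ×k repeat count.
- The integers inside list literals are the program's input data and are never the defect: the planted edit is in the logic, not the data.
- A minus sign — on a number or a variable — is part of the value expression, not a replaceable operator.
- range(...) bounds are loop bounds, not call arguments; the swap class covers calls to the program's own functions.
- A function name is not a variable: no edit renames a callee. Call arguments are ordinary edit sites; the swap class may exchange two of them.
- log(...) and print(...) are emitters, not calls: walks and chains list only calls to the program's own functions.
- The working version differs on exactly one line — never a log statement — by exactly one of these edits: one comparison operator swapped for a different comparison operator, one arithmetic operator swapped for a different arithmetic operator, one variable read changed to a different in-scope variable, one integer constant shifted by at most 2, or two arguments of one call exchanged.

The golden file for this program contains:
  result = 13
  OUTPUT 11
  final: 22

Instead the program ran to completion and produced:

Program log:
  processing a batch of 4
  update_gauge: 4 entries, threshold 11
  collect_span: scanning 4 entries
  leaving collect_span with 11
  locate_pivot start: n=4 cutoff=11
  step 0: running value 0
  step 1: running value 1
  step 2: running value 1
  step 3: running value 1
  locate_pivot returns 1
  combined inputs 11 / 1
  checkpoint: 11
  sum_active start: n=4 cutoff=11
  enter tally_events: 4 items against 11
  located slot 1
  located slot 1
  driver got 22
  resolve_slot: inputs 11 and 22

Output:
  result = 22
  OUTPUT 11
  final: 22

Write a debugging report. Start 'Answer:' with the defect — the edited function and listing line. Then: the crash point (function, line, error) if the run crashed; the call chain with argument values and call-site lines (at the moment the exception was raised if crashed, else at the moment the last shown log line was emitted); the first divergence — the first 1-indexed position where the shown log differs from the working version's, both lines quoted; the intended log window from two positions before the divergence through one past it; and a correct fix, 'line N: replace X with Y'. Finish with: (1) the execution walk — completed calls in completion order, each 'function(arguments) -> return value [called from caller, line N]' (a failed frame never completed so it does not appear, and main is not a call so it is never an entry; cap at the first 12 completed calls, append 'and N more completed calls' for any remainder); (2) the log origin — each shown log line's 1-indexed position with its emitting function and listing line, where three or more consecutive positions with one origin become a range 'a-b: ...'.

Answer: the defect is in main at line 66.
The tell: Every logged value matches the working version; the printed result is what differs.
Call chain: main -> resolve_slot(11, 22) (called at line 65).
First divergence: none — the logs agree in full.
Execution walk:
  collect_span([8, 11, 10, 10]) -> 11  [called from update_gauge, line 28]
  locate_pivot([8, 11, 10, 10], 11) -> 1  [called from update_gauge, line 29]
  update_gauge([8, 11, 10, 10], 11) -> 11  [called from main, line 61]
  tally_events([8, 11, 10, 10], 11) -> 1  [called from sum_active, line 43]
  sum_active([8, 11, 10, 10], 11) -> 22  [called from main, line 63]
  resolve_slot(11, 22) -> 13  [called from main, line 65]
Log origins:
  1: emitted by main (line 60)
  2: emitted by update_gauge (line 27)
  3: emitted by collect_span (line 2)
  4: emitted by collect_span (line 7)
  5: emitted by locate_pivot (line 11)
  6-9: emitted by locate_pivot (line 16)
  10: emitted by locate_pivot (line 17)
  11: emitted by update_gauge (line 30)
  12: emitted by main (line 62)
  13: emitted by sum_active (line 42)
  14: emitted by tally_events (line 35)
  15: emitted by tally_events (line 38)
  16: emitted by sum_active (line 44)
  17: emitted by main (line 64)
  18: emitted by resolve_slot (line 49)
A correct fix: line 66: replace `limit` with `low`.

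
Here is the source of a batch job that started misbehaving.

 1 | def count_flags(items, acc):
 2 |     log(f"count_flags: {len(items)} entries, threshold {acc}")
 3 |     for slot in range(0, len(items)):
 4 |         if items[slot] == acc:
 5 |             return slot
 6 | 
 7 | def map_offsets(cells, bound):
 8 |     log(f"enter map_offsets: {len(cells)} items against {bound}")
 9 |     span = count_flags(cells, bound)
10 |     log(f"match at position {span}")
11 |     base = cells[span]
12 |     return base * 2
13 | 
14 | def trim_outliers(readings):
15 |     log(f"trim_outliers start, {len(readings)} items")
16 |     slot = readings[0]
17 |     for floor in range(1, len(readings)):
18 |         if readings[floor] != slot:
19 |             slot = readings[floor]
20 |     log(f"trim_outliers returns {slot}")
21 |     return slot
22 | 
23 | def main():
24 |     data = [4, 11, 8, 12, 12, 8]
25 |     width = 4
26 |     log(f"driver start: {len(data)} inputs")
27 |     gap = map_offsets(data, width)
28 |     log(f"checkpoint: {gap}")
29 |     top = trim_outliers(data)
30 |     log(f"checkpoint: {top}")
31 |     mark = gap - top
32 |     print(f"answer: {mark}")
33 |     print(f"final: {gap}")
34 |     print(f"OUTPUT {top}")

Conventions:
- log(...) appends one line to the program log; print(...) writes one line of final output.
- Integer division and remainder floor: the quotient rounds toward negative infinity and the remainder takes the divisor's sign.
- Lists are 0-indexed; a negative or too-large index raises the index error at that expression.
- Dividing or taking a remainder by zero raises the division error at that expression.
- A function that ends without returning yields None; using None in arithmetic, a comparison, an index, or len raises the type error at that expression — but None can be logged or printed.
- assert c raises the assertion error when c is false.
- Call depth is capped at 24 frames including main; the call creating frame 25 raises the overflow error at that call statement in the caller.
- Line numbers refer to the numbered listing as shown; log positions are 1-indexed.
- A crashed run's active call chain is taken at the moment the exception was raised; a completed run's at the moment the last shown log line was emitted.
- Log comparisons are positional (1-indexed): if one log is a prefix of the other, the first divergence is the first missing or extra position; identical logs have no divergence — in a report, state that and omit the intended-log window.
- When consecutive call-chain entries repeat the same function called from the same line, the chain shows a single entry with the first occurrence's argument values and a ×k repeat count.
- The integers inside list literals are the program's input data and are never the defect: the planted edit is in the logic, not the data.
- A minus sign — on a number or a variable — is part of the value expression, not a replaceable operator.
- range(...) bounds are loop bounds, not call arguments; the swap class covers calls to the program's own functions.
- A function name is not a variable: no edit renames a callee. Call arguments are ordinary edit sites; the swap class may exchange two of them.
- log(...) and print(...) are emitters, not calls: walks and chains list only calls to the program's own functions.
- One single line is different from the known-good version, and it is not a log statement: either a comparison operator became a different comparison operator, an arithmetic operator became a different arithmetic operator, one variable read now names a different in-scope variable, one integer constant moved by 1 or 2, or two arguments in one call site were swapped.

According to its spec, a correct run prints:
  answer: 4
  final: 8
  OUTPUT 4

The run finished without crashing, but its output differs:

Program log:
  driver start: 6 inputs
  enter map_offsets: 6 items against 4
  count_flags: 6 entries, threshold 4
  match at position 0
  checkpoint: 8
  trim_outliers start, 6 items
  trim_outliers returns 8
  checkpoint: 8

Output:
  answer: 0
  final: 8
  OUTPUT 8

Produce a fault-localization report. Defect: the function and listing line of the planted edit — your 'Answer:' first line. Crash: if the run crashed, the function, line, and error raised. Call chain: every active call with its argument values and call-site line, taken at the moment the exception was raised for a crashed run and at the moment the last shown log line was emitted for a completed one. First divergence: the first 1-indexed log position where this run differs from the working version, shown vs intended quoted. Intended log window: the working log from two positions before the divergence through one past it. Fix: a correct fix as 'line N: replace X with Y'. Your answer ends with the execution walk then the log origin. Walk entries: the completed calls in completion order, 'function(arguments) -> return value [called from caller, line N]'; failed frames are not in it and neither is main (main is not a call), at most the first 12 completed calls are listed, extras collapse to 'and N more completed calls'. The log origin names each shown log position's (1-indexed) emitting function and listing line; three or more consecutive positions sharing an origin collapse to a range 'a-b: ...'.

Answer: the defect is in trim_outliers at line 18.
The tell: Position 7 is the first bad log line: 'trim_outliers returns 8' should read 'trim_outliers returns 4'.
Call chain: main.
First divergence: at position 7 the run shows 'trim_outliers returns 8' where the working version logs 'trim_outliers returns 4'.
Intended log window:
  5: checkpoint: 8
  6: trim_outliers start, 6 items
  7: trim_outliers returns 4
  8: checkpoint: 4
Execution walk:
  count_flags([4, 11, 8, 12, 12, 8], 4) -> 0  [called from map_offsets, line 9]
  map_offsets([4, 11, 8, 12, 12, 8], 4) -> 8  [called from main, line 27]
  trim_outliers([4, 11, 8, 12, 12, 8]) -> 8  [called from main, line 29]
Log origin:
  1: logged in main at line 26
  2: logged in map_offsets at line 8
  3: logged in count_flags at line 2
  4: logged in map_offsets at line 10
  5: logged in main at line 28
  6: logged in trim_outliers at line 15
  7: logged in trim_outliers at line 20
  8: logged in main at line 30
A correct fix: line 18: replace `!=` with `<`.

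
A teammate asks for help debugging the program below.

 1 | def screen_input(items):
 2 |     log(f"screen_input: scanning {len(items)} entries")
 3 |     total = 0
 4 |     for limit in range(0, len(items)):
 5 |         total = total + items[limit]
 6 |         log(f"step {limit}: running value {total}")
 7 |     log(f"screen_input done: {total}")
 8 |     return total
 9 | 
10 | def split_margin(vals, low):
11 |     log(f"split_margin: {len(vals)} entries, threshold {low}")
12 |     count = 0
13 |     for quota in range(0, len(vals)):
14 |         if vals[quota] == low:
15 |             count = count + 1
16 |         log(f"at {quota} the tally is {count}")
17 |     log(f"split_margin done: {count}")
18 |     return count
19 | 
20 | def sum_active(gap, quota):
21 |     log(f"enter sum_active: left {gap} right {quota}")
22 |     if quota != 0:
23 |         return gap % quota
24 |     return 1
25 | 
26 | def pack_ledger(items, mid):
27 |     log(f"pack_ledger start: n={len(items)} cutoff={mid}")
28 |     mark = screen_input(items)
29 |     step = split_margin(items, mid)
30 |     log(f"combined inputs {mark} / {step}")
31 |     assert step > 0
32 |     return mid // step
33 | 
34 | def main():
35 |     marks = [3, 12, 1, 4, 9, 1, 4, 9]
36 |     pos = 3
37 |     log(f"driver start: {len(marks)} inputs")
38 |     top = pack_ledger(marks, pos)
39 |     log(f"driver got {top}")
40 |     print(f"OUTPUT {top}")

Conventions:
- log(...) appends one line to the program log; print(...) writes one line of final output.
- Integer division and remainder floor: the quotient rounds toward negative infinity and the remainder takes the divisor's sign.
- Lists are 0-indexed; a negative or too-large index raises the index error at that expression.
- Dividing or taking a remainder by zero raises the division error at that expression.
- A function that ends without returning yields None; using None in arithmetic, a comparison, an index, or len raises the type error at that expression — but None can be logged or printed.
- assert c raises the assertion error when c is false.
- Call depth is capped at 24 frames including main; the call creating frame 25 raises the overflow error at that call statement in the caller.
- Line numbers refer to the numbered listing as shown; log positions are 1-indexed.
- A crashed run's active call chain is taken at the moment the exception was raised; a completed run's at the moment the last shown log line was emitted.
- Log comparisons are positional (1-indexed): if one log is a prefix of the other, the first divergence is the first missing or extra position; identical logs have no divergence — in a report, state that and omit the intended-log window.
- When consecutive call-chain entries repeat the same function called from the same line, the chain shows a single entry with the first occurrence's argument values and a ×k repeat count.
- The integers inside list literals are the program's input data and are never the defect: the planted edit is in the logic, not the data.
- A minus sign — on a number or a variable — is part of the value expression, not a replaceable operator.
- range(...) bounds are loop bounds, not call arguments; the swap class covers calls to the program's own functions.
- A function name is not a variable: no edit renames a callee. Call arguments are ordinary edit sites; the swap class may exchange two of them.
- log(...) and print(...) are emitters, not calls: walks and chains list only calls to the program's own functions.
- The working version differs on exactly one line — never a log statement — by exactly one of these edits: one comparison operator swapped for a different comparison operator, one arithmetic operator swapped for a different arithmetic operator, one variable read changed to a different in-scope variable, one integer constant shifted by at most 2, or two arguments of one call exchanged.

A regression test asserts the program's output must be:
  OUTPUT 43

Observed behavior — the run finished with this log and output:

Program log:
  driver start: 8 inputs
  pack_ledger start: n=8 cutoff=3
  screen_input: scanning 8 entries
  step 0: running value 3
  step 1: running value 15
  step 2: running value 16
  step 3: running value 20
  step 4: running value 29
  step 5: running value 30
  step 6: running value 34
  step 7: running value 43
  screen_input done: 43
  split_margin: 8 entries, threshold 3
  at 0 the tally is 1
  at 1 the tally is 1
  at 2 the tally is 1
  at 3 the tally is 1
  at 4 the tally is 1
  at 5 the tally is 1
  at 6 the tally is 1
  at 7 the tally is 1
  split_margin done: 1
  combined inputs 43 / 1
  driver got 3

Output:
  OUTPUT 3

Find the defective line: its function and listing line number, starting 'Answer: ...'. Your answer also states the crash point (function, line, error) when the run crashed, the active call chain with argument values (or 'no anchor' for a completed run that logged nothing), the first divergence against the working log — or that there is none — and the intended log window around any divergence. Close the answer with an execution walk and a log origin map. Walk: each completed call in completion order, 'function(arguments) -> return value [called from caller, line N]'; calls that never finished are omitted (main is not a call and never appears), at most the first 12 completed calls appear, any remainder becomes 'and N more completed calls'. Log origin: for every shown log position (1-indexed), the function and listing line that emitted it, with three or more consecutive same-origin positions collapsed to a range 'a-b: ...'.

Answer: the defect is in pack_ledger at line 32.
Key fact: The log first diverges at position 24: the faulty run prints 'driver got 3' where the working version prints 'driver got 43'.
Call chain: main.
First divergence: position 24 — the shown line 'driver got 3' should read 'driver got 43'.
Intended log window:
  22: split_margin done: 1
  23: combined inputs 43 / 1
  24: driver got 43
Execution walk:
  screen_input([3, 12, 1, 4, 9, 1, 4, 9]) -> 43  [called from pack_ledger, line 28]
  split_margin([3, 12, 1, 4, 9, 1, 4, 9], 3) -> 1  [called from pack_ledger, line 29]
  pack_ledger([3, 12, 1, 4, 9, 1, 4, 9], 3) -> 3  [called from main, line 38]
Log line origins:
  1: from main, line 37
  2: from pack_ledger, line 27
  3: from screen_input, line 2
  4-11: from screen_input, line 6
  12: from screen_input, line 7
  13: from split_margin, line 11
  14-21: from split_margin, line 16
  22: from split_margin, line 17
  23: from pack_ledger, line 30
  24: from main, line 39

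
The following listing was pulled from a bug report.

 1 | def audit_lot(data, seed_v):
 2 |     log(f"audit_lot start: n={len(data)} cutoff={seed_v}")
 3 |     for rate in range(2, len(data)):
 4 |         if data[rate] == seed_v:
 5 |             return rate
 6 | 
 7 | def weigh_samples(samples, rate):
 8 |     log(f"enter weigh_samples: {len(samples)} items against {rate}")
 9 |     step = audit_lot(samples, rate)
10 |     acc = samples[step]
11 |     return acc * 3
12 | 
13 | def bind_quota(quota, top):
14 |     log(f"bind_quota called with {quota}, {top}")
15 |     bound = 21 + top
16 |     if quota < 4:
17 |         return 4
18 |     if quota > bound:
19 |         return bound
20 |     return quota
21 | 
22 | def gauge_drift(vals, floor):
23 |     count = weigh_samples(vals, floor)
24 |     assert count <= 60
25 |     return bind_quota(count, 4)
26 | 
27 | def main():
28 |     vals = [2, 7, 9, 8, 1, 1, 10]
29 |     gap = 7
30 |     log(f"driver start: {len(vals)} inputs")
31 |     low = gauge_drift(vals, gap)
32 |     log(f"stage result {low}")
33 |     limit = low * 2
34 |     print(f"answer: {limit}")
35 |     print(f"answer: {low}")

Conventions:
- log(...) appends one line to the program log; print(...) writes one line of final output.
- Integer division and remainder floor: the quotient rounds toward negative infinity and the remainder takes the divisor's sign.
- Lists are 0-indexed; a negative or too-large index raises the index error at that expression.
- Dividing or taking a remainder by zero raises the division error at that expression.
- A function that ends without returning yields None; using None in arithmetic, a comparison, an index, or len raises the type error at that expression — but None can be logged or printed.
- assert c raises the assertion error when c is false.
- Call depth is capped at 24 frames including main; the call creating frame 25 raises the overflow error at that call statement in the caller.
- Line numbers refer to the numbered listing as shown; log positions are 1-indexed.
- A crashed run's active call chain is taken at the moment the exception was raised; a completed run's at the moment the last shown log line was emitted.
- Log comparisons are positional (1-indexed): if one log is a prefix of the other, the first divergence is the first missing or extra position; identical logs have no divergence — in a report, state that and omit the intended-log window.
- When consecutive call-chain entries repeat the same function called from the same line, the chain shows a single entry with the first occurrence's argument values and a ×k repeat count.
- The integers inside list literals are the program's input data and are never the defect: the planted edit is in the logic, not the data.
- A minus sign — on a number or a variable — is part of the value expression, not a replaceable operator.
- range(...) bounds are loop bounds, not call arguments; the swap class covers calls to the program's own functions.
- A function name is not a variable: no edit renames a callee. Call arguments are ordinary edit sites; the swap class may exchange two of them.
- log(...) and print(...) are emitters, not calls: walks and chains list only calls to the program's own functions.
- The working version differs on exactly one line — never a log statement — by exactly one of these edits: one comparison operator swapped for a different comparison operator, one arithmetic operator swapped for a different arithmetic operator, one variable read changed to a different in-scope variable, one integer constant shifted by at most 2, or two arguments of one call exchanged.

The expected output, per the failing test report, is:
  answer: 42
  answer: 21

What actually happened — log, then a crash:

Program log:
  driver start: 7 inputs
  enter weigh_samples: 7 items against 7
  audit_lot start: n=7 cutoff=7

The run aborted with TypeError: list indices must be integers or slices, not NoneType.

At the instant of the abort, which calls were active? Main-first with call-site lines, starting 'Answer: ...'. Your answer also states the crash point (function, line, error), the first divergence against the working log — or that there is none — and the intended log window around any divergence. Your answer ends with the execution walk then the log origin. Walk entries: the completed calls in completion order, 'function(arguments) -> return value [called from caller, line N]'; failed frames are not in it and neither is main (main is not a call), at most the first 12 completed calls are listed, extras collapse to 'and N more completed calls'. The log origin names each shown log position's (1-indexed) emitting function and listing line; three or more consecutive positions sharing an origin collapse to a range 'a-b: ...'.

Answer: main -> gauge_drift (called at line 31) -> weigh_samples (called at line 23).
The tell: The log ends early — 3 lines, where the working version next logs 'bind_quota called with 21, 4'.
Crash: weigh_samples, line 10, TypeError.
First divergence: position 4 (shown log ended at 3 lines; the working version continues: 'bind_quota called with 21, 4').
Intended log window:
  2: enter weigh_samples: 7 items against 7
  3: audit_lot start: n=7 cutoff=7
  4: bind_quota called with 21, 4
  5: stage result 21
Execution walk:
  audit_lot([2, 7, 9, 8, 1, 1, 10], 7) -> None  [called from weigh_samples, line 9]
Log origin:
  1: emitted by main (line 30)
  2: emitted by weigh_samples (line 8)
  3: emitted by audit_lot (line 2)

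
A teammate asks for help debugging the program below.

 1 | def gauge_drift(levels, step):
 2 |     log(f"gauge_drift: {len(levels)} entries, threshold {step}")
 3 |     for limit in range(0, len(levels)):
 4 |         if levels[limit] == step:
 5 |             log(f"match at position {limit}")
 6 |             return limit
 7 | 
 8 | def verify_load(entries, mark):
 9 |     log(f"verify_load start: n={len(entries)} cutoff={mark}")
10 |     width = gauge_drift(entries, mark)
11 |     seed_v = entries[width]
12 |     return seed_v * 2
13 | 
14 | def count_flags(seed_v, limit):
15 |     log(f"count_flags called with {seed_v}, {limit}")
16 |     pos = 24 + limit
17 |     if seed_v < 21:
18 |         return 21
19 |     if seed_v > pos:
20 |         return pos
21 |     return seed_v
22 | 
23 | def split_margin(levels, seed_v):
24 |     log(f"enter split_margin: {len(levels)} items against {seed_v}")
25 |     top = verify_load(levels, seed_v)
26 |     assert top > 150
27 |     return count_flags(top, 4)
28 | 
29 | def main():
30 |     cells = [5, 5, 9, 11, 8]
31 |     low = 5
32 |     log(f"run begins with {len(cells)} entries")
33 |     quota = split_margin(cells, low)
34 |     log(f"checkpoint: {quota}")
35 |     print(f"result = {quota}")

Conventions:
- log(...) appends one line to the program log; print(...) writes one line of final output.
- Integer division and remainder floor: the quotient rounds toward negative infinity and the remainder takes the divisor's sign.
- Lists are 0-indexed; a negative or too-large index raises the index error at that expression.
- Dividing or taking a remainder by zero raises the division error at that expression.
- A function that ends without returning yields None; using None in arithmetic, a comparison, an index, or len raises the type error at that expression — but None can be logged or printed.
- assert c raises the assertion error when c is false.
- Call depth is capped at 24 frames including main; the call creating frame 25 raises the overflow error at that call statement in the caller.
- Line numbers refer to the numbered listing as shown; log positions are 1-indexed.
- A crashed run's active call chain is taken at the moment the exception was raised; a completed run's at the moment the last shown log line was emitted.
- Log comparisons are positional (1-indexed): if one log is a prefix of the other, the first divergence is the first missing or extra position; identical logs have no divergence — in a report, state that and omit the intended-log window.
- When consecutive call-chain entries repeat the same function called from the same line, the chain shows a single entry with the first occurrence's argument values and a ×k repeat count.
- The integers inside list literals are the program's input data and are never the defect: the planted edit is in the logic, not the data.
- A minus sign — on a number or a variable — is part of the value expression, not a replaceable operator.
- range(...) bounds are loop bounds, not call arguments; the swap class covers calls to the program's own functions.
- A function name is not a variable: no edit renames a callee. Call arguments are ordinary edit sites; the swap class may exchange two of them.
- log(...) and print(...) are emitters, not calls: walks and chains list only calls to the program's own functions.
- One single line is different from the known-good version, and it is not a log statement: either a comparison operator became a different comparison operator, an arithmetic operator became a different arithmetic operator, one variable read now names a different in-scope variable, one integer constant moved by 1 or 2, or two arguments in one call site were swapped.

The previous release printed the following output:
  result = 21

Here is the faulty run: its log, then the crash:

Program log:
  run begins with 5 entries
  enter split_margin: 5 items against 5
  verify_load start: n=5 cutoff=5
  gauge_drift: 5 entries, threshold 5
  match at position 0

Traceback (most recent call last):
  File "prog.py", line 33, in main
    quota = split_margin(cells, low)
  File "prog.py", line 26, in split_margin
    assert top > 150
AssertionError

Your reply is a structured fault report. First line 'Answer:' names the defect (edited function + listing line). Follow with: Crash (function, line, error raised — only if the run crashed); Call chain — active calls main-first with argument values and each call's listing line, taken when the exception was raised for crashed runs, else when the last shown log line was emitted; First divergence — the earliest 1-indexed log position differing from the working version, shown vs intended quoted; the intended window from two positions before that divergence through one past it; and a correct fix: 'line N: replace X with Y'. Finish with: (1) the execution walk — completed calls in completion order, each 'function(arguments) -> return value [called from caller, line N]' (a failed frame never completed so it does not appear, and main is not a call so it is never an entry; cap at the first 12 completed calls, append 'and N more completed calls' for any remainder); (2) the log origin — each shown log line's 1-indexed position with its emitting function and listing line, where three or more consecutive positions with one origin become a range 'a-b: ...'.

Answer: the defect is in split_margin at line 26.
Core observation: Only 5 log lines were emitted before the run died; the intended continuation was 'count_flags called with 10, 4'.
Crash: split_margin, line 26, AssertionError.
Call chain: main -> split_margin([5, 5, 9, 11, 8], 5) (called at line 33).
First divergence: position 6 — the faulty run's log ends after 5 lines; the working version continues with 'count_flags called with 10, 4'.
Intended log window:
  4: gauge_drift: 5 entries, threshold 5
  5: match at position 0
  6: count_flags called with 10, 4
  7: checkpoint: 21
Execution walk:
  gauge_drift([5, 5, 9, 11, 8], 5) -> 0  [called from verify_load, line 10]
  verify_load([5, 5, 9, 11, 8], 5) -> 10  [called from split_margin, line 25]
Log origin:
  1 — main, line 32
  2 — split_margin, line 24
  3 — verify_load, line 9
  4 — gauge_drift, line 2
  5 — gauge_drift, line 5
A correct fix: line 26: replace `>` with `<=`.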